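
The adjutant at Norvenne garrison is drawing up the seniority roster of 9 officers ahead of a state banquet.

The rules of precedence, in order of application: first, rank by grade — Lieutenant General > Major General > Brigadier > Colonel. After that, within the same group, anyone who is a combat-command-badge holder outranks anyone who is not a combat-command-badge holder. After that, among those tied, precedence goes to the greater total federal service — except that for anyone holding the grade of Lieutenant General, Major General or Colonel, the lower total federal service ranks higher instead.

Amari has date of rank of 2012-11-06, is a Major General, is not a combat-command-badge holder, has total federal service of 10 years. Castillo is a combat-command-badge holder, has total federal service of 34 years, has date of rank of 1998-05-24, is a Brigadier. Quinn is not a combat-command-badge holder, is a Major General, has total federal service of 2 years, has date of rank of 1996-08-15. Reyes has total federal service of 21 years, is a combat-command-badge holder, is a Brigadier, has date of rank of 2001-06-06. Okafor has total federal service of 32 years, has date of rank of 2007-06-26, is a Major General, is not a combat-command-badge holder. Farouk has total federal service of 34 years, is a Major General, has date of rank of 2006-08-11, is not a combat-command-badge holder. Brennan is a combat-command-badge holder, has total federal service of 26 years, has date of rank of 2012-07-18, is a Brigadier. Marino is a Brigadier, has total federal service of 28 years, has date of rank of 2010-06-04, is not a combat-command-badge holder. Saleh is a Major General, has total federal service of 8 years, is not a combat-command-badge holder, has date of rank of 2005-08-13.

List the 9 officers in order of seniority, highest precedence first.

By grade: Quinn, Saleh, Amari, Okafor and Farouk (Major General); then Castillo, Brennan, Reyes and Marino (Brigadier).
Quinn, Saleh, Amari, Okafor and Farouk are each not a combat-command-badge holder, so the next rule applies.
Among Quinn, Saleh, Amari, Okafor and Farouk, by total federal service (lower first) (reversed rule for this group): Quinn (2 years) before Saleh (8 years) before Amari (10 years) before Okafor (32 years) before Farouk (34 years).
Among Castillo, Brennan, Reyes and Marino, a combat-command-badge holder before not a combat-command-badge holder: Castillo, Brennan and Reyes (a combat-command-badge holder) before Marino (not a combat-command-badge holder).
Among Castillo, Brennan and Reyes, by total federal service (higher first): Castillo (34 years) before Brennan (26 years) before Reyes (21 years).
Full order: Quinn, Saleh, Amari, Okafor, Farouk, Castillo, Brennan, Reyes, Marino.

Quinn, Saleh, Amari, Okafor, Farouk, Castillo, Brennan, Reyes, Marino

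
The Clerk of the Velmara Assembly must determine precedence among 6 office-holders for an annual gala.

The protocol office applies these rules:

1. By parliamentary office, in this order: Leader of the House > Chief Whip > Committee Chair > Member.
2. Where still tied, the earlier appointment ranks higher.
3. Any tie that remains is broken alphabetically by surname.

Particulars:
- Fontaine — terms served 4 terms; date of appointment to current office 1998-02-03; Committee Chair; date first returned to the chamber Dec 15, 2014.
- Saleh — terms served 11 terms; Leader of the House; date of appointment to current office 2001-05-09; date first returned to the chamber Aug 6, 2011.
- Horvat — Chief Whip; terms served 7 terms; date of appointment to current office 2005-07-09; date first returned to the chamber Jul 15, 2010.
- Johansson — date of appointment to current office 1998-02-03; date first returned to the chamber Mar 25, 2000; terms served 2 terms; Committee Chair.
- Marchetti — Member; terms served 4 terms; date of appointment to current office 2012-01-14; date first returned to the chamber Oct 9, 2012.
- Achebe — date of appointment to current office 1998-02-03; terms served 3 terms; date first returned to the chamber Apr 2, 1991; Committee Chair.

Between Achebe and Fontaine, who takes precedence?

By parliamentary office: Saleh (Leader of the House); then Horvat (Chief Whip); then Achebe, Fontaine and Johansson (Committee Chair); then Marchetti (Member).
Achebe, Fontaine and Johansson all have date of appointment to current office 1998-02-03, so the next rule applies.
Among Achebe, Fontaine and Johansson, alphabetically by surname: Achebe before Fontaine before Johansson.
So Achebe takes precedence.

Achebe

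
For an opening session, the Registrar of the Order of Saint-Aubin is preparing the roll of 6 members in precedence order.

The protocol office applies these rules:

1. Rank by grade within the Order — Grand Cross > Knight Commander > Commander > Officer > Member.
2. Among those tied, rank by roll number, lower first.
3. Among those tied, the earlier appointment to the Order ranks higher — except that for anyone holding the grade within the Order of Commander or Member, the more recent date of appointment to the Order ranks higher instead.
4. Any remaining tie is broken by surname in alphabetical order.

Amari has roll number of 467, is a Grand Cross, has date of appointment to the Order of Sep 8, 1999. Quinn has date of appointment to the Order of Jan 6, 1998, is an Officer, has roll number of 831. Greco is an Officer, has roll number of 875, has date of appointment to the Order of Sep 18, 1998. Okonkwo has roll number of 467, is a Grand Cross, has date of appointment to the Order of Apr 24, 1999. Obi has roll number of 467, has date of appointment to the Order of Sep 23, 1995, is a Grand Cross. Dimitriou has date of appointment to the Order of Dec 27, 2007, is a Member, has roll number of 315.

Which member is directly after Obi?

By grade within the Order: Obi, Okonkwo and Amari (Grand Cross); then Quinn and Greco (Officer); then Dimitriou (Member).
Obi, Okonkwo and Amari all have roll number 467, so the next rule applies.
Among Obi, Okonkwo and Amari, by date of appointment to the Order (earlier first): Obi (Sep 23, 1995) before Okonkwo (Apr 24, 1999) before Amari (Sep 8, 1999).
Among Quinn and Greco, by roll number (lower first): Quinn (831) before Greco (875).
Order: Obi, Okonkwo, Amari, Quinn, Greco, Dimitriou.

Okonkwo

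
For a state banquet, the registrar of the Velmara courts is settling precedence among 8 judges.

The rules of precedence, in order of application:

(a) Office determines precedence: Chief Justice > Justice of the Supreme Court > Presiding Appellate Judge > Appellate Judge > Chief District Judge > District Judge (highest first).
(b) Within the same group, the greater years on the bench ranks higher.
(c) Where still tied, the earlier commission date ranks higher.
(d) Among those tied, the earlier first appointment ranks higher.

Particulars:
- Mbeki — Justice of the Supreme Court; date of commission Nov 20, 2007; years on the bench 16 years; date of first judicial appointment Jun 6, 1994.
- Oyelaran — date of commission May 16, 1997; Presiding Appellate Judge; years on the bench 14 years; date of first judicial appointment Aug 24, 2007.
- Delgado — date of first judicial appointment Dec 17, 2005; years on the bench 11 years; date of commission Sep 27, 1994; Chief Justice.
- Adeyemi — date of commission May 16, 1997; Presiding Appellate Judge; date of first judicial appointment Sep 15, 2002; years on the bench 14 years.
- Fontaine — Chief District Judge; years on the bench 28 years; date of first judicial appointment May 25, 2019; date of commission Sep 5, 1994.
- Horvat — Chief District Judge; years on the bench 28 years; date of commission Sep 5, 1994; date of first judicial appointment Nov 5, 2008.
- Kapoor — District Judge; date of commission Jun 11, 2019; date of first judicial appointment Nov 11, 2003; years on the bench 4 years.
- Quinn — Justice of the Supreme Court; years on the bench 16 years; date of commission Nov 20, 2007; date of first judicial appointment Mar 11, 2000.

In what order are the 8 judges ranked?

By office: Delgado (Chief Justice); then Mbeki and Quinn (Justice of the Supreme Court); then Adeyemi and Oyelaran (Presiding Appellate Judge); then Horvat and Fontaine (Chief District Judge); then Kapoor (District Judge).
Mbeki and Quinn both have years on the bench 16 years, so the next rule applies.
Mbeki and Quinn both have date of commission Nov 20, 2007, so the next rule applies.
Among Mbeki and Quinn, by date of first judicial appointment (earlier first): Mbeki (Jun 6, 1994) before Quinn (Mar 11, 2000).
Adeyemi and Oyelaran both have years on the bench 14 years, so the next rule applies.
Adeyemi and Oyelaran both have date of commission May 16, 1997, so the next rule applies.
Among Adeyemi and Oyelaran, by date of first judicial appointment (earlier first): Adeyemi (Sep 15, 2002) before Oyelaran (Aug 24, 2007).
Horvat and Fontaine both have years on the bench 28 years, so the next rule applies.
Horvat and Fontaine both have date of commission Sep 5, 1994, so the next rule applies.
Among Horvat and Fontaine, by date of first judicial appointment (earlier first): Horvat (Nov 5, 2008) before Fontaine (May 25, 2019).
Full order: Delgado, Mbeki, Quinn, Adeyemi, Oyelaran, Horvat, Fontaine, Kapoor.

Delgado, Mbeki, Quinn, Adeyemi, Oyelaran, Horvat, Fontaine, Kapoor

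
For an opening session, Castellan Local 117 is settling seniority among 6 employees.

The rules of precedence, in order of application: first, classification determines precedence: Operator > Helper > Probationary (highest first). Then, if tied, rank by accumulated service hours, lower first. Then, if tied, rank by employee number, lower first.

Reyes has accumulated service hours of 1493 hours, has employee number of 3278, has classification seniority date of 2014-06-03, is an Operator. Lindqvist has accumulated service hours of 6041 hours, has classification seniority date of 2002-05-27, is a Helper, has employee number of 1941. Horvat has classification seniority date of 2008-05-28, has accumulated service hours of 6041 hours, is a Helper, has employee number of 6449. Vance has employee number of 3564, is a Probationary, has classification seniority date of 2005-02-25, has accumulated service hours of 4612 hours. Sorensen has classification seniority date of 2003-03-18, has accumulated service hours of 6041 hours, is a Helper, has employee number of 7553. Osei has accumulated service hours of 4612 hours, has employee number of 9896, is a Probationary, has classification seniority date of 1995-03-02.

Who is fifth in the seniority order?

By classification: Reyes (Operator); then Lindqvist, Horvat and Sorensen (Helper); then Vance and Osei (Probationary).
Lindqvist, Horvat and Sorensen all have accumulated service hours 6041 hours, so the next rule applies.
Among Lindqvist, Horvat and Sorensen, by employee number (lower first): Lindqvist (1941) before Horvat (6449) before Sorensen (7553).
Vance and Osei both have accumulated service hours 4612 hours, so the next rule applies.
Among Vance and Osei, by employee number (lower first): Vance (3564) before Osei (9896).
Order: Reyes, Lindqvist, Horvat, Sorensen, Vance, Osei.

Vance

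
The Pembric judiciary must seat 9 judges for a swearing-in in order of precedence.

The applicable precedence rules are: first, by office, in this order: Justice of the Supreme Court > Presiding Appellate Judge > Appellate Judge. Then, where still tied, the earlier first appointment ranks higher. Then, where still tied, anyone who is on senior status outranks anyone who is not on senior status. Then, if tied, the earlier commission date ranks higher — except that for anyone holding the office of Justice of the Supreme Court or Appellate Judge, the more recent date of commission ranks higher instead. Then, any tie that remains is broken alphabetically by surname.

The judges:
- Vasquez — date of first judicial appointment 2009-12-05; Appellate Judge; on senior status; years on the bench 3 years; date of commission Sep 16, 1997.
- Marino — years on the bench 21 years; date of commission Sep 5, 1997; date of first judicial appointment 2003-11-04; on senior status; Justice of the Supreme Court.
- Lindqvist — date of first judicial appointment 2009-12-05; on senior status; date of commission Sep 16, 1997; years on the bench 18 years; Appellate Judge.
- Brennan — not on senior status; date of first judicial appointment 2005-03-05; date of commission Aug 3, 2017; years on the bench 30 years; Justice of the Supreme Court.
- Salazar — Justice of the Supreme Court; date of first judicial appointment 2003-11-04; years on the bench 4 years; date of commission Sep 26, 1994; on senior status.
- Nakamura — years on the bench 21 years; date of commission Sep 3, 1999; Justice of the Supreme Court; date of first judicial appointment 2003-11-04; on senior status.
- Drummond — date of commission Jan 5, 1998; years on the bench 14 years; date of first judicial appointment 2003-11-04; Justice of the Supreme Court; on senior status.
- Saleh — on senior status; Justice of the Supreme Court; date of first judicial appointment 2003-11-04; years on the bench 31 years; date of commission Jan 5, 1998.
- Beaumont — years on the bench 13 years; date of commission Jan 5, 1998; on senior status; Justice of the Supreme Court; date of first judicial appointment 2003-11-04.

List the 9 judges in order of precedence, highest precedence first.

By office: Nakamura, Beaumont, Drummond, Saleh, Marino, Salazar and Brennan (Justice of the Supreme Court); then Lindqvist and Vasquez (Appellate Judge).
Among Nakamura, Beaumont, Drummond, Saleh, Marino, Salazar and Brennan, by date of first judicial appointment (earlier first): Nakamura, Beaumont, Drummond, Saleh, Marino and Salazar (2003-11-04) before Brennan (2005-03-05).
Nakamura, Beaumont, Drummond, Saleh, Marino and Salazar are each on senior status, so the next rule applies.
Among Nakamura, Beaumont, Drummond, Saleh, Marino and Salazar, by date of commission (later first) (reversed rule for this group): Nakamura (Sep 3, 1999) before Beaumont, Drummond and Saleh (Jan 5, 1998) before Marino (Sep 5, 1997) before Salazar (Sep 26, 1994).
Among Beaumont, Drummond and Saleh, alphabetically by surname: Beaumont before Drummond before Saleh.
Lindqvist and Vasquez both have date of first judicial appointment 2009-12-05, so the next rule applies.
Lindqvist and Vasquez are each on senior status, so the next rule applies.
Lindqvist and Vasquez both have date of commission Sep 16, 1997, so the next rule applies.
Among Lindqvist and Vasquez, alphabetically by surname: Lindqvist before Vasquez.
Full order: Nakamura, Beaumont, Drummond, Saleh, Marino, Salazar, Brennan, Lindqvist, Vasquez.

Nakamura, Beaumont, Drummond, Saleh, Marino, Salazar, Brennan, Lindqvist, Vasquez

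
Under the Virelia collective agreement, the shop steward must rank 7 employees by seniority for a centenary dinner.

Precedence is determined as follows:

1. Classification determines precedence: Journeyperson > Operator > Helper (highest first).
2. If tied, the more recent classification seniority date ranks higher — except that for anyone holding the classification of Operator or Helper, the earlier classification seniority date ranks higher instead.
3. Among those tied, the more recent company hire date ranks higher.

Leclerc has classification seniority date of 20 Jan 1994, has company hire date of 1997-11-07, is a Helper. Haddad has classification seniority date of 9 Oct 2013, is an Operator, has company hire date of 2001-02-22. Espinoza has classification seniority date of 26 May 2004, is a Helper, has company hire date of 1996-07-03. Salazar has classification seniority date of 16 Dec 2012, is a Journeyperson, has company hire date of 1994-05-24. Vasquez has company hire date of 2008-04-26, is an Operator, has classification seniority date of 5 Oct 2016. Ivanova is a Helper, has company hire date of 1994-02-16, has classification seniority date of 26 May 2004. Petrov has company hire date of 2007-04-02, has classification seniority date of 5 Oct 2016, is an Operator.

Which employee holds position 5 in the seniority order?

By classification: Salazar (Journeyperson); then Haddad, Vasquez and Petrov (Operator); then Leclerc, Espinoza and Ivanova (Helper).
Among Haddad, Vasquez and Petrov, by classification seniority date (earlier first) (reversed rule for this group): Haddad (9 Oct 2013) before Vasquez and Petrov (5 Oct 2016).
Among Vasquez and Petrov, by company hire date (later first): Vasquez (2008-04-26) before Petrov (2007-04-02).
Among Leclerc, Espinoza and Ivanova, by classification seniority date (earlier first) (reversed rule for this group): Leclerc (20 Jan 1994) before Espinoza and Ivanova (26 May 2004).
Among Espinoza and Ivanova, by company hire date (later first): Espinoza (1996-07-03) before Ivanova (1994-02-16).
Order: Salazar, Haddad, Vasquez, Petrov, Leclerc, Espinoza, Ivanova.

Leclerc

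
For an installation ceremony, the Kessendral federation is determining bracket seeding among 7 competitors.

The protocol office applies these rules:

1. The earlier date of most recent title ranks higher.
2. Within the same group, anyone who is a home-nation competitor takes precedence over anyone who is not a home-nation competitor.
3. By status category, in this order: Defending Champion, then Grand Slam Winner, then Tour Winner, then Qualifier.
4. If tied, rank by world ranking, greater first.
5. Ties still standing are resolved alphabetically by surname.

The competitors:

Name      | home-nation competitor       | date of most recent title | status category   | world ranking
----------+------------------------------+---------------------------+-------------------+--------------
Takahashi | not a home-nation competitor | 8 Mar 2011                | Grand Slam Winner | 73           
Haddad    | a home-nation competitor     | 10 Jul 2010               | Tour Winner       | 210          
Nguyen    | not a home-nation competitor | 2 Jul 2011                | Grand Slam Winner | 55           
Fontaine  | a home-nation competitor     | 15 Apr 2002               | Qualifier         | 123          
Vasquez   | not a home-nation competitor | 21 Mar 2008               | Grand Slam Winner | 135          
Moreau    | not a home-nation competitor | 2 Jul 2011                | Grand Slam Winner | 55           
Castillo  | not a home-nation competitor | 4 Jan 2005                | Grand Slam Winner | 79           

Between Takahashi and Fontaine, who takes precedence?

Fontaine

By date of most recent title (earlier first): Fontaine (15 Apr 2002); then Castillo (4 Jan 2005); then Vasquez (21 Mar 2008); then Haddad (10 Jul 2010); then Takahashi (8 Mar 2011); then Moreau and Nguyen (both 2 Jul 2011).
Moreau and Nguyen are each not a home-nation competitor, so the next rule applies.
Moreau and Nguyen are each Grand Slam Winner, so the next rule applies.
Moreau and Nguyen both have world ranking 55, so the next rule applies.
Among Moreau and Nguyen, alphabetically by surname: Moreau before Nguyen.
So Fontaine takes precedence.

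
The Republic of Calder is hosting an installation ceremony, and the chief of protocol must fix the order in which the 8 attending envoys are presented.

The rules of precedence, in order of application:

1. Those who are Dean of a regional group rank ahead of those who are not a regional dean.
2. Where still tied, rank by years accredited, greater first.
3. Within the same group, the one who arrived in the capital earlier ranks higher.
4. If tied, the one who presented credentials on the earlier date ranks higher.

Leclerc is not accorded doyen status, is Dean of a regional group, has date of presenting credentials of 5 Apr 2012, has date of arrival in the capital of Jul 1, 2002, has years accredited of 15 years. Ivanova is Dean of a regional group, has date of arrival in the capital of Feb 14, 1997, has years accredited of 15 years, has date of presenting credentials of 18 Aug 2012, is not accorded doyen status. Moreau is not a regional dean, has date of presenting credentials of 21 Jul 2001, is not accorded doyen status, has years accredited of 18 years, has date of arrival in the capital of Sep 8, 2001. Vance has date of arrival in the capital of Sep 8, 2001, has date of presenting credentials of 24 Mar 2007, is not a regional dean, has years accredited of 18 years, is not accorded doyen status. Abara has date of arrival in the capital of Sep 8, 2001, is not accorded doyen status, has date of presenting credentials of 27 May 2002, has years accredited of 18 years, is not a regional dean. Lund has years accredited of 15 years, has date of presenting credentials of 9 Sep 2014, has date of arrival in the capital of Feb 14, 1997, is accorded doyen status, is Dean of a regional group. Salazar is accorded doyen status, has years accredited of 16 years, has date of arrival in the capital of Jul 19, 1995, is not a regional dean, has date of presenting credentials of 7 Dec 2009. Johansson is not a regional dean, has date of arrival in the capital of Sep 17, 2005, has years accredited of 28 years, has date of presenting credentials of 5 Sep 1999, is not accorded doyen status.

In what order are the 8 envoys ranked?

Ivanova, Lund, Leclerc, Johansson, Moreau, Abara, Vance, Salazar

By the first rule: Ivanova, Lund and Leclerc (each Dean of a regional group); then Johansson, Moreau, Abara, Vance and Salazar (each not a regional dean).
Ivanova, Lund and Leclerc all have years accredited 15 years, so the next rule applies.
Among Ivanova, Lund and Leclerc, by date of arrival in the capital (earlier first): Ivanova and Lund (Feb 14, 1997) before Leclerc (Jul 1, 2002).
Among Ivanova and Lund, by date of presenting credentials (earlier first): Ivanova (18 Aug 2012) before Lund (9 Sep 2014).
Among Johansson, Moreau, Abara, Vance and Salazar, by years accredited (higher first): Johansson (28 years) before Moreau, Abara and Vance (18 years) before Salazar (16 years).
Moreau, Abara and Vance all have date of arrival in the capital Sep 8, 2001, so the next rule applies.
Among Moreau, Abara and Vance, by date of presenting credentials (earlier first): Moreau (21 Jul 2001) before Abara (27 May 2002) before Vance (24 Mar 2007).
Full order: Ivanova, Lund, Leclerc, Johansson, Moreau, Abara, Vance, Salazar.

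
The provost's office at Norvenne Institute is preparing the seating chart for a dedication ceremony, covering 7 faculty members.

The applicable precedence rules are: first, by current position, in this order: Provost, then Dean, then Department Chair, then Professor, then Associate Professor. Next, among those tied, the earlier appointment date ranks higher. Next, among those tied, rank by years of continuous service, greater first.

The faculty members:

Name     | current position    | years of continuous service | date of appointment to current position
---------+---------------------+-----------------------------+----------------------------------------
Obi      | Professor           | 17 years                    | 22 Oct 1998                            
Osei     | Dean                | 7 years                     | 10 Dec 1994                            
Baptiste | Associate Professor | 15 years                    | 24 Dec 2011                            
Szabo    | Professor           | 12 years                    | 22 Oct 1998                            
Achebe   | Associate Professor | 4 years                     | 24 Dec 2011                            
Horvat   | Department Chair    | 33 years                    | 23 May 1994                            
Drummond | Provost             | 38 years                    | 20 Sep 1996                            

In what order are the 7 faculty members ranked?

Drummond, Osei, Horvat, Obi, Szabo, Baptiste, Achebe

By current position: Drummond (Provost); then Osei (Dean); then Horvat (Department Chair); then Obi and Szabo (Professor); then Baptiste and Achebe (Associate Professor).
Obi and Szabo both have date of appointment to current position 22 Oct 1998, so the next rule applies.
Among Obi and Szabo, by years of continuous service (higher first): Obi (17 years) before Szabo (12 years).
Baptiste and Achebe both have date of appointment to current position 24 Dec 2011, so the next rule applies.
Among Baptiste and Achebe, by years of continuous service (higher first): Baptiste (15 years) before Achebe (4 years).
Full order: Drummond, Osei, Horvat, Obi, Szabo, Baptiste, Achebe.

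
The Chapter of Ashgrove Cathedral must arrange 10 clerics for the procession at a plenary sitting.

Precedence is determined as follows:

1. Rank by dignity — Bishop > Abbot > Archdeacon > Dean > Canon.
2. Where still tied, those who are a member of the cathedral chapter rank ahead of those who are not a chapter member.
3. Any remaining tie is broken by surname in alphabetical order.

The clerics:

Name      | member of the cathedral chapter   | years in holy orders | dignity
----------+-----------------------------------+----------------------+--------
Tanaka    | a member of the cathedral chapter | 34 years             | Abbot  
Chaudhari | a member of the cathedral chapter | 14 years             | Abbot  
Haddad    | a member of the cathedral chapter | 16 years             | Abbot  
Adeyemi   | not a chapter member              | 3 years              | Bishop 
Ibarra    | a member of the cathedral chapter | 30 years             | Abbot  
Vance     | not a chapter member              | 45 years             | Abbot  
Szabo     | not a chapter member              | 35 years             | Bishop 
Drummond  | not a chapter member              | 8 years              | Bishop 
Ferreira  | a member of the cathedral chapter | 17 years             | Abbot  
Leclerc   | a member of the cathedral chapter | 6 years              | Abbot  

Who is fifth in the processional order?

Ferreira

By dignity: Adeyemi, Drummond and Szabo (Bishop); then Chaudhari, Ferreira, Haddad, Ibarra, Leclerc, Tanaka and Vance (Abbot).
Adeyemi, Drummond and Szabo are each not a chapter member, so the next rule applies.
Among Adeyemi, Drummond and Szabo, alphabetically by surname: Adeyemi before Drummond before Szabo.
Among Chaudhari, Ferreira, Haddad, Ibarra, Leclerc, Tanaka and Vance, a member of the cathedral chapter before not a chapter member: Chaudhari, Ferreira, Haddad, Ibarra, Leclerc and Tanaka (a member of the cathedral chapter) before Vance (not a chapter member).
Among Chaudhari, Ferreira, Haddad, Ibarra, Leclerc and Tanaka, alphabetically by surname: Chaudhari before Ferreira before Haddad before Ibarra before Leclerc before Tanaka.
Order: Adeyemi, Drummond, Szabo, Chaudhari, Ferreira, Haddad, Ibarra, Leclerc, Tanaka, Vance.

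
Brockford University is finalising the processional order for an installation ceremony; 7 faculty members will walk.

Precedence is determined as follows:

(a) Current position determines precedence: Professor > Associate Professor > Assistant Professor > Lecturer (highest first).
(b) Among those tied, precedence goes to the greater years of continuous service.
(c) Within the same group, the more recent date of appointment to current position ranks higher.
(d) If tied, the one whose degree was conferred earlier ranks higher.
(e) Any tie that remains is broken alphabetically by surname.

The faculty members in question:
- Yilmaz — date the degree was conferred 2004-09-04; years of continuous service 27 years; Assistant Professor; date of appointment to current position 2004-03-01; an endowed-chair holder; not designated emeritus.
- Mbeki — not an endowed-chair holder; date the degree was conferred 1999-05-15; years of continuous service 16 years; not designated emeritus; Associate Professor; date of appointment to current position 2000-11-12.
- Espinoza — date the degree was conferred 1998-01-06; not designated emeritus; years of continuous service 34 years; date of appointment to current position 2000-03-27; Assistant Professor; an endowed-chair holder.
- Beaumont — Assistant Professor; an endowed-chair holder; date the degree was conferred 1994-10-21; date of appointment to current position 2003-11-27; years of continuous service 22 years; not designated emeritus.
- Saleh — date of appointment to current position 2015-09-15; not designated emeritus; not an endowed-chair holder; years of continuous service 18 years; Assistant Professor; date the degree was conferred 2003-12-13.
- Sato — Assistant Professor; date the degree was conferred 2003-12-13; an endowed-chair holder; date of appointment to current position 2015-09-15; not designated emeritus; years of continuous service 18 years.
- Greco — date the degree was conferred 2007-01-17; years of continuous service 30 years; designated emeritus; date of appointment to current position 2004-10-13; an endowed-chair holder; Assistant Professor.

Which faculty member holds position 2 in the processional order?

Espinoza

By current position: Mbeki (Associate Professor); then Espinoza, Greco, Yilmaz, Beaumont, Saleh and Sato (Assistant Professor).
Among Espinoza, Greco, Yilmaz, Beaumont, Saleh and Sato, by years of continuous service (higher first): Espinoza (34 years) before Greco (30 years) before Yilmaz (27 years) before Beaumont (22 years) before Saleh and Sato (18 years).
Saleh and Sato both have date of appointment to current position 2015-09-15, so the next rule applies.
Saleh and Sato both have date the degree was conferred 2003-12-13, so the next rule applies.
Among Saleh and Sato, alphabetically by surname: Saleh before Sato.
Order: Mbeki, Espinoza, Greco, Yilmaz, Beaumont, Saleh, Sato.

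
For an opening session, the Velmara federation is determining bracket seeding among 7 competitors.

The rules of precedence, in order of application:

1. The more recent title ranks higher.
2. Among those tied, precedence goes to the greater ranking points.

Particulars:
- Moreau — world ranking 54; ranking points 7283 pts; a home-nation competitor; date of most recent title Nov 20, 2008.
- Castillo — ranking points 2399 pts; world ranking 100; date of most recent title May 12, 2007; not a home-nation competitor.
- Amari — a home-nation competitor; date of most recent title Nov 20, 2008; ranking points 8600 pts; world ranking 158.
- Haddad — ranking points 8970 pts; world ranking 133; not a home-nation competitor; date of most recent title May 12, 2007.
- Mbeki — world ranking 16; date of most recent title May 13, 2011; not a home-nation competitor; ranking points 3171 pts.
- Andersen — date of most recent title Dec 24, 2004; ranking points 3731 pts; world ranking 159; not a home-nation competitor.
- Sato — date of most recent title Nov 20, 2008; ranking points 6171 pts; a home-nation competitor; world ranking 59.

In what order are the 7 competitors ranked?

Mbeki, Amari, Moreau, Sato, Haddad, Castillo, Andersen

By date of most recent title (later first): Mbeki (May 13, 2011); then Amari, Moreau and Sato (each Nov 20, 2008); then Haddad and Castillo (both May 12, 2007); then Andersen (Dec 24, 2004).
Among Amari, Moreau and Sato, by ranking points (higher first): Amari (8600 pts) before Moreau (7283 pts) before Sato (6171 pts).
Among Haddad and Castillo, by ranking points (higher first): Haddad (8970 pts) before Castillo (2399 pts).
Full order: Mbeki, Amari, Moreau, Sato, Haddad, Castillo, Andersen.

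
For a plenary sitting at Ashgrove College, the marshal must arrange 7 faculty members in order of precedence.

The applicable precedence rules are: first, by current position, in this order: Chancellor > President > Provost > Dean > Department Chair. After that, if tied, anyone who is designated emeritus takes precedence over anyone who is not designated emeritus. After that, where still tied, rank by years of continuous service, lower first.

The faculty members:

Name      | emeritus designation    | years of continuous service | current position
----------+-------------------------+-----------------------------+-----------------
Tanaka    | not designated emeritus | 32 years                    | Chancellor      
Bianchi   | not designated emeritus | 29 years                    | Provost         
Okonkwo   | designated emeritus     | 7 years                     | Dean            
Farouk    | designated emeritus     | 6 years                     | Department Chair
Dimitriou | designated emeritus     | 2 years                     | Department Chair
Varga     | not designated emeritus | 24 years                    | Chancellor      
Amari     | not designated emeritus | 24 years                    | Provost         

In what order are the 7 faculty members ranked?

Varga, Tanaka, Amari, Bianchi, Okonkwo, Dimitriou, Farouk

By current position: Varga and Tanaka (Chancellor); then Amari and Bianchi (Provost); then Okonkwo (Dean); then Dimitriou and Farouk (Department Chair).
Varga and Tanaka are each not designated emeritus, so the next rule applies.
Among Varga and Tanaka, by years of continuous service (lower first): Varga (24 years) before Tanaka (32 years).
Amari and Bianchi are each not designated emeritus, so the next rule applies.
Among Amari and Bianchi, by years of continuous service (lower first): Amari (24 years) before Bianchi (29 years).
Dimitriou and Farouk are each designated emeritus, so the next rule applies.
Among Dimitriou and Farouk, by years of continuous service (lower first): Dimitriou (2 years) before Farouk (6 years).
Full order: Varga, Tanaka, Amari, Bianchi, Okonkwo, Dimitriou, Farouk.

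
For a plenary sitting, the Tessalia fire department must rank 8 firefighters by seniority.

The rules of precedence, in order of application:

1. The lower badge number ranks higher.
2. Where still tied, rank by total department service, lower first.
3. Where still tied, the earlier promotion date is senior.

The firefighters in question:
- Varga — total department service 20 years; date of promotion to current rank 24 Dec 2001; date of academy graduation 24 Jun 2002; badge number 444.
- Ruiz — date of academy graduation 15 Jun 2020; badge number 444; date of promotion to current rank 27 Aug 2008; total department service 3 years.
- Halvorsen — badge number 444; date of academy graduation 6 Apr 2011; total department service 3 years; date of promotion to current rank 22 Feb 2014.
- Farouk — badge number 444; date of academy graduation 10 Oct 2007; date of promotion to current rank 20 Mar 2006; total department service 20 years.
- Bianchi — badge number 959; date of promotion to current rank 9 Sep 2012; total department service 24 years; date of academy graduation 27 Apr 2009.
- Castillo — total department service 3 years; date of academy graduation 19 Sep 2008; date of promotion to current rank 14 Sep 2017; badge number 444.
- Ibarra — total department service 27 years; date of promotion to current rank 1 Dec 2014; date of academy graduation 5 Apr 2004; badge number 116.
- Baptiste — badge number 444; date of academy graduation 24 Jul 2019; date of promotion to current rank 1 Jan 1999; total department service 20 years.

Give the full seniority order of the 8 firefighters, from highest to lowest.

Ibarra, Ruiz, Halvorsen, Castillo, Baptiste, Varga, Farouk, Bianchi

By badge number (lower first): Ibarra (116); then Ruiz, Halvorsen, Castillo, Baptiste, Varga and Farouk (each 444); then Bianchi (959).
Among Ruiz, Halvorsen, Castillo, Baptiste, Varga and Farouk, by total department service (lower first): Ruiz, Halvorsen and Castillo (3 years) before Baptiste, Varga and Farouk (20 years).
Among Ruiz, Halvorsen and Castillo, by date of promotion to current rank (earlier first): Ruiz (27 Aug 2008) before Halvorsen (22 Feb 2014) before Castillo (14 Sep 2017).
Among Baptiste, Varga and Farouk, by date of promotion to current rank (earlier first): Baptiste (1 Jan 1999) before Varga (24 Dec 2001) before Farouk (20 Mar 2006).
Full order: Ibarra, Ruiz, Halvorsen, Castillo, Baptiste, Varga, Farouk, Bianchi.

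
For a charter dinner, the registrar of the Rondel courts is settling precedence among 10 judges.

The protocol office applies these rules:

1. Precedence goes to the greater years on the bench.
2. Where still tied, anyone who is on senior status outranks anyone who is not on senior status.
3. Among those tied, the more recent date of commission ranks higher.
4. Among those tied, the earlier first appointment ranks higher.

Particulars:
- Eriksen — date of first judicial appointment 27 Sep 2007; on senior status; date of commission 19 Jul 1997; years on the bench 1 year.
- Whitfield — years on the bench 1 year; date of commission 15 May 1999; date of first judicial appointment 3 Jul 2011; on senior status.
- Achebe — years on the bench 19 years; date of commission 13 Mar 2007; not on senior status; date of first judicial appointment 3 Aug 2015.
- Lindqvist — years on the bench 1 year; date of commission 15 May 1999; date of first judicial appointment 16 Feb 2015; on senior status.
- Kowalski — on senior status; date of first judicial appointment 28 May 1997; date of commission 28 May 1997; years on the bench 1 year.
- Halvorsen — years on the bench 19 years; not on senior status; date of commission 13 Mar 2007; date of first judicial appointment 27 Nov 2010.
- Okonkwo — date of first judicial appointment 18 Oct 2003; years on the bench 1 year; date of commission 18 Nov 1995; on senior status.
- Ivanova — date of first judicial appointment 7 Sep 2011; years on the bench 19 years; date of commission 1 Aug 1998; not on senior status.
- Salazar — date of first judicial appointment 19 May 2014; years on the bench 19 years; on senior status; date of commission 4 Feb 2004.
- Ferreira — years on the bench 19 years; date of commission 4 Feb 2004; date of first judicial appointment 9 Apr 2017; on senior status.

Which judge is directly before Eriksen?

By years on the bench (higher first): Salazar, Ferreira, Halvorsen, Achebe and Ivanova (each 19 years); then Whitfield, Lindqvist, Eriksen, Kowalski and Okonkwo (each 1 year).
Among Salazar, Ferreira, Halvorsen, Achebe and Ivanova, on senior status before not on senior status: Salazar and Ferreira (on senior status) before Halvorsen, Achebe and Ivanova (not on senior status).
Salazar and Ferreira both have date of commission 4 Feb 2004, so the next rule applies.
Among Salazar and Ferreira, by date of first judicial appointment (earlier first): Salazar (19 May 2014) before Ferreira (9 Apr 2017).
Among Halvorsen, Achebe and Ivanova, by date of commission (later first): Halvorsen and Achebe (13 Mar 2007) before Ivanova (1 Aug 1998).
Among Halvorsen and Achebe, by date of first judicial appointment (earlier first): Halvorsen (27 Nov 2010) before Achebe (3 Aug 2015).
Whitfield, Lindqvist, Eriksen, Kowalski and Okonkwo are each on senior status, so the next rule applies.
Among Whitfield, Lindqvist, Eriksen, Kowalski and Okonkwo, by date of commission (later first): Whitfield and Lindqvist (15 May 1999) before Eriksen (19 Jul 1997) before Kowalski (28 May 1997) before Okonkwo (18 Nov 1995).
Among Whitfield and Lindqvist, by date of first judicial appointment (earlier first): Whitfield (3 Jul 2011) before Lindqvist (16 Feb 2015).
Order: Salazar, Ferreira, Halvorsen, Achebe, Ivanova, Whitfield, Lindqvist, Eriksen, Kowalski, Okonkwo.

Lindqvist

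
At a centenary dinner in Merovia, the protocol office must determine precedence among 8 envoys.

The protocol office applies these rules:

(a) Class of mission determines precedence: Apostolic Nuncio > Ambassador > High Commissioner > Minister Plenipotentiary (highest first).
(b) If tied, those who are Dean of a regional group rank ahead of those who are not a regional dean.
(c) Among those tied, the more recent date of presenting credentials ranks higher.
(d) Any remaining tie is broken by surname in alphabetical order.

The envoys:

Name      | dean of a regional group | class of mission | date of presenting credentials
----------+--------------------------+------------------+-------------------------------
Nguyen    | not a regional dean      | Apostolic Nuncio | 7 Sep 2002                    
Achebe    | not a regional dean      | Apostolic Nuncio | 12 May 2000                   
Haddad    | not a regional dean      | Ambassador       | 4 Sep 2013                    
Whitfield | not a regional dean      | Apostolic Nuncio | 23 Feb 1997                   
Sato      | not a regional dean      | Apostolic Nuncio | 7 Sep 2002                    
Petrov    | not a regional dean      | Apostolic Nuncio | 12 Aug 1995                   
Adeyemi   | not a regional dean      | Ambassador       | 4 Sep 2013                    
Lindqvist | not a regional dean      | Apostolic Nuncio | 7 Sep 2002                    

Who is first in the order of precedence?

By class of mission: Lindqvist, Nguyen, Sato, Achebe, Whitfield and Petrov (Apostolic Nuncio); then Adeyemi and Haddad (Ambassador).
Lindqvist, Nguyen, Sato, Achebe, Whitfield and Petrov are each not a regional dean, so the next rule applies.
Among Lindqvist, Nguyen, Sato, Achebe, Whitfield and Petrov, by date of presenting credentials (later first): Lindqvist, Nguyen and Sato (7 Sep 2002) before Achebe (12 May 2000) before Whitfield (23 Feb 1997) before Petrov (12 Aug 1995).
Among Lindqvist, Nguyen and Sato, alphabetically by surname: Lindqvist before Nguyen before Sato.
Adeyemi and Haddad are each not a regional dean, so the next rule applies.
Adeyemi and Haddad both have date of presenting credentials 4 Sep 2013, so the next rule applies.
Among Adeyemi and Haddad, alphabetically by surname: Adeyemi before Haddad.
Order: Lindqvist, Nguyen, Sato, Achebe, Whitfield, Petrov, Adeyemi, Haddad.

Lindqvist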